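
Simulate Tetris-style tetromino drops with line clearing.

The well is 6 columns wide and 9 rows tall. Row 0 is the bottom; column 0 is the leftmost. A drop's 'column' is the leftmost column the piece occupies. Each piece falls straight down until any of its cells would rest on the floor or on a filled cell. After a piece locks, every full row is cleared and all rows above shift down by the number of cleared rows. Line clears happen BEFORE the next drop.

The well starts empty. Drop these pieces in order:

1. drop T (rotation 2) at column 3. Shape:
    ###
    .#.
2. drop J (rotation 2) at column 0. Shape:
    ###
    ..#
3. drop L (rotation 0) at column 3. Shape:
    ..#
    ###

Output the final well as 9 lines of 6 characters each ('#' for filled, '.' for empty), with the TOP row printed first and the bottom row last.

Drop 1: T rot2 at col 3 lands with bottom-row=0; cleared 0 line(s) (total 0); column heights now [0 0 0 2 2 2], max=2
Drop 2: J rot2 at col 0 lands with bottom-row=0; cleared 1 line(s) (total 1); column heights now [0 0 1 0 1 0], max=1
Drop 3: L rot0 at col 3 lands with bottom-row=1; cleared 0 line(s) (total 1); column heights now [0 0 1 2 2 3], max=3

Answer: ......
......
......
......
......
......
.....#
...###
..#.#.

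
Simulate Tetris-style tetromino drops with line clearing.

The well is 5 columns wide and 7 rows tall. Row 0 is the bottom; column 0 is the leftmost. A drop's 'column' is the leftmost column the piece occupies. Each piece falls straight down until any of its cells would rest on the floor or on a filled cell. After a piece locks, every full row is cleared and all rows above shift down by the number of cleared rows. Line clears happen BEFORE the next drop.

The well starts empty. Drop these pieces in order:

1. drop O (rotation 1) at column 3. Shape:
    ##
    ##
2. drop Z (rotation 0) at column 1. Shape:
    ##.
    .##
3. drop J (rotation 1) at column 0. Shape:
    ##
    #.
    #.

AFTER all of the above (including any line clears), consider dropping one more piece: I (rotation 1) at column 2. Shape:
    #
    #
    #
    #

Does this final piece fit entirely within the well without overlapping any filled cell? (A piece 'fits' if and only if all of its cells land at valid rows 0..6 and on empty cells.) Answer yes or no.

Answer: no

Derivation:
Drop 1: O rot1 at col 3 lands with bottom-row=0; cleared 0 line(s) (total 0); column heights now [0 0 0 2 2], max=2
Drop 2: Z rot0 at col 1 lands with bottom-row=2; cleared 0 line(s) (total 0); column heights now [0 4 4 3 2], max=4
Drop 3: J rot1 at col 0 lands with bottom-row=2; cleared 0 line(s) (total 0); column heights now [5 5 4 3 2], max=5
Test piece I rot1 at col 2 (width 1): heights before test = [5 5 4 3 2]; fits = False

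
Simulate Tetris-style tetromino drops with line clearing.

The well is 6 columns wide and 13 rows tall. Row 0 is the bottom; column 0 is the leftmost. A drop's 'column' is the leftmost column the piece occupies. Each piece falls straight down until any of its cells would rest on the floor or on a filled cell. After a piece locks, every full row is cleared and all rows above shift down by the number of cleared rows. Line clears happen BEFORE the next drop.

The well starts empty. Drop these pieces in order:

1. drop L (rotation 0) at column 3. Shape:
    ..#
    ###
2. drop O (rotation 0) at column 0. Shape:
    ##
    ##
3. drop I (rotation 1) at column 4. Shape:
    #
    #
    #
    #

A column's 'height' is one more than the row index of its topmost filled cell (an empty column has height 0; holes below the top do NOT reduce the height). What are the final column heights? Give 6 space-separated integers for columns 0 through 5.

Drop 1: L rot0 at col 3 lands with bottom-row=0; cleared 0 line(s) (total 0); column heights now [0 0 0 1 1 2], max=2
Drop 2: O rot0 at col 0 lands with bottom-row=0; cleared 0 line(s) (total 0); column heights now [2 2 0 1 1 2], max=2
Drop 3: I rot1 at col 4 lands with bottom-row=1; cleared 0 line(s) (total 0); column heights now [2 2 0 1 5 2], max=5

Answer: 2 2 0 1 5 2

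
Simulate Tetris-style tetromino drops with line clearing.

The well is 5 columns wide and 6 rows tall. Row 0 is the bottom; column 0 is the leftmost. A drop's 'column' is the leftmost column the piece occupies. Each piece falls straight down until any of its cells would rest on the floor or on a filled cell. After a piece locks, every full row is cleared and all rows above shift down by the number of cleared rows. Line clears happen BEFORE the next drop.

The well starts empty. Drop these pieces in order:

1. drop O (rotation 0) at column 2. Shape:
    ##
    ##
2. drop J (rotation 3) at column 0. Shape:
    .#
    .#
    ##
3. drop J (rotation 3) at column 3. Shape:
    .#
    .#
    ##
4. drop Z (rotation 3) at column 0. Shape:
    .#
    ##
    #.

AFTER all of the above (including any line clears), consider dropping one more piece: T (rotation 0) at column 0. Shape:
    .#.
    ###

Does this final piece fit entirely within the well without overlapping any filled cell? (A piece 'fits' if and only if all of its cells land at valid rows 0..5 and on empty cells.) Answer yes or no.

Drop 1: O rot0 at col 2 lands with bottom-row=0; cleared 0 line(s) (total 0); column heights now [0 0 2 2 0], max=2
Drop 2: J rot3 at col 0 lands with bottom-row=0; cleared 0 line(s) (total 0); column heights now [1 3 2 2 0], max=3
Drop 3: J rot3 at col 3 lands with bottom-row=2; cleared 0 line(s) (total 0); column heights now [1 3 2 3 5], max=5
Drop 4: Z rot3 at col 0 lands with bottom-row=2; cleared 0 line(s) (total 0); column heights now [4 5 2 3 5], max=5
Test piece T rot0 at col 0 (width 3): heights before test = [4 5 2 3 5]; fits = False

Answer: no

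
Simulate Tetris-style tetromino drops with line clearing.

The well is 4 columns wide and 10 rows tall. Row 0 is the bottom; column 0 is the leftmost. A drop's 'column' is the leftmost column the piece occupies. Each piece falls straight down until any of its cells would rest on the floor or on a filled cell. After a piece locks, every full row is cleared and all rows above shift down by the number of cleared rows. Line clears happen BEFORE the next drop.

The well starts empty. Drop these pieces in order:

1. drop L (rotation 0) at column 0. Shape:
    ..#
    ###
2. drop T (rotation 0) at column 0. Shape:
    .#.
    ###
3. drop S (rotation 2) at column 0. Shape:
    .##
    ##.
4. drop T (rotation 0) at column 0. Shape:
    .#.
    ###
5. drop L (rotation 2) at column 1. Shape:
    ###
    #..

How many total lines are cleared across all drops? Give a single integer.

Drop 1: L rot0 at col 0 lands with bottom-row=0; cleared 0 line(s) (total 0); column heights now [1 1 2 0], max=2
Drop 2: T rot0 at col 0 lands with bottom-row=2; cleared 0 line(s) (total 0); column heights now [3 4 3 0], max=4
Drop 3: S rot2 at col 0 lands with bottom-row=4; cleared 0 line(s) (total 0); column heights now [5 6 6 0], max=6
Drop 4: T rot0 at col 0 lands with bottom-row=6; cleared 0 line(s) (total 0); column heights now [7 8 7 0], max=8
Drop 5: L rot2 at col 1 lands with bottom-row=8; cleared 0 line(s) (total 0); column heights now [7 10 10 10], max=10

Answer: 0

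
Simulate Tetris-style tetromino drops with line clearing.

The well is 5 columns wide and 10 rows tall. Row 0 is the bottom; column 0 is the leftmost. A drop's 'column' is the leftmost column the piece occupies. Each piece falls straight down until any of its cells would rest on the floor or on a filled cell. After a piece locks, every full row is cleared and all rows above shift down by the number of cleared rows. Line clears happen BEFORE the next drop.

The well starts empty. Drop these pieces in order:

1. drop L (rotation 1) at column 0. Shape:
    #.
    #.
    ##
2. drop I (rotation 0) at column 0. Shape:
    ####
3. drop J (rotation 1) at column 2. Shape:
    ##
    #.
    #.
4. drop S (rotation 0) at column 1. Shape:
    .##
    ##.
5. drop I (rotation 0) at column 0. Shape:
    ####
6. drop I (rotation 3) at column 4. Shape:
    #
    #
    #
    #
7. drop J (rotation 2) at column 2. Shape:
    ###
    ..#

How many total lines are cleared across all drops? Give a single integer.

Drop 1: L rot1 at col 0 lands with bottom-row=0; cleared 0 line(s) (total 0); column heights now [3 1 0 0 0], max=3
Drop 2: I rot0 at col 0 lands with bottom-row=3; cleared 0 line(s) (total 0); column heights now [4 4 4 4 0], max=4
Drop 3: J rot1 at col 2 lands with bottom-row=4; cleared 0 line(s) (total 0); column heights now [4 4 7 7 0], max=7
Drop 4: S rot0 at col 1 lands with bottom-row=7; cleared 0 line(s) (total 0); column heights now [4 8 9 9 0], max=9
Drop 5: I rot0 at col 0 lands with bottom-row=9; cleared 0 line(s) (total 0); column heights now [10 10 10 10 0], max=10
Drop 6: I rot3 at col 4 lands with bottom-row=0; cleared 1 line(s) (total 1); column heights now [9 9 9 9 3], max=9
Drop 7: J rot2 at col 2 lands with bottom-row=8; cleared 1 line(s) (total 2); column heights now [3 7 9 9 9], max=9

Answer: 2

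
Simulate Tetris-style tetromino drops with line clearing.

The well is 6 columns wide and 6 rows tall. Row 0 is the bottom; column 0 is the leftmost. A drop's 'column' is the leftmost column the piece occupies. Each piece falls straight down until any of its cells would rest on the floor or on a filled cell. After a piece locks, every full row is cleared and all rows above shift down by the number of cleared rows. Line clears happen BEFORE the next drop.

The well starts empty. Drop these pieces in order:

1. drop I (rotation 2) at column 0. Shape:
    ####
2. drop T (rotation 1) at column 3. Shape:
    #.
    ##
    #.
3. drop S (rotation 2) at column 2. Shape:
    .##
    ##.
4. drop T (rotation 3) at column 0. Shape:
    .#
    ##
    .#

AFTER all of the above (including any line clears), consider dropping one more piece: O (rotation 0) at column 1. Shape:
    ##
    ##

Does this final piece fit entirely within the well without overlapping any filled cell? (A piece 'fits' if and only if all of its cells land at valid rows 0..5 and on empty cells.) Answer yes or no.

Answer: no

Derivation:
Drop 1: I rot2 at col 0 lands with bottom-row=0; cleared 0 line(s) (total 0); column heights now [1 1 1 1 0 0], max=1
Drop 2: T rot1 at col 3 lands with bottom-row=1; cleared 0 line(s) (total 0); column heights now [1 1 1 4 3 0], max=4
Drop 3: S rot2 at col 2 lands with bottom-row=4; cleared 0 line(s) (total 0); column heights now [1 1 5 6 6 0], max=6
Drop 4: T rot3 at col 0 lands with bottom-row=1; cleared 0 line(s) (total 0); column heights now [3 4 5 6 6 0], max=6
Test piece O rot0 at col 1 (width 2): heights before test = [3 4 5 6 6 0]; fits = False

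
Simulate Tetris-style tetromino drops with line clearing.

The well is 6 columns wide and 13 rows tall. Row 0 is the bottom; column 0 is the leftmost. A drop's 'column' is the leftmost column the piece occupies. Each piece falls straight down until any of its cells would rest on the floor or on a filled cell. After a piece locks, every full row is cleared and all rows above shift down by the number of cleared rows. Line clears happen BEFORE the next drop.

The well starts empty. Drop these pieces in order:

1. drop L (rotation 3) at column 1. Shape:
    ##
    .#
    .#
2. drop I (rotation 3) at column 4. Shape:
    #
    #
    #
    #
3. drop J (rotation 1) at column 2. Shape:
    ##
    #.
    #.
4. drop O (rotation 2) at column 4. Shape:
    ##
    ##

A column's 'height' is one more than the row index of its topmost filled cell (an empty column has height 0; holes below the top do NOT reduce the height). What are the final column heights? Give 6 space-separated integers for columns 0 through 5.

Answer: 0 3 6 6 6 6

Derivation:
Drop 1: L rot3 at col 1 lands with bottom-row=0; cleared 0 line(s) (total 0); column heights now [0 3 3 0 0 0], max=3
Drop 2: I rot3 at col 4 lands with bottom-row=0; cleared 0 line(s) (total 0); column heights now [0 3 3 0 4 0], max=4
Drop 3: J rot1 at col 2 lands with bottom-row=3; cleared 0 line(s) (total 0); column heights now [0 3 6 6 4 0], max=6
Drop 4: O rot2 at col 4 lands with bottom-row=4; cleared 0 line(s) (total 0); column heights now [0 3 6 6 6 6], max=6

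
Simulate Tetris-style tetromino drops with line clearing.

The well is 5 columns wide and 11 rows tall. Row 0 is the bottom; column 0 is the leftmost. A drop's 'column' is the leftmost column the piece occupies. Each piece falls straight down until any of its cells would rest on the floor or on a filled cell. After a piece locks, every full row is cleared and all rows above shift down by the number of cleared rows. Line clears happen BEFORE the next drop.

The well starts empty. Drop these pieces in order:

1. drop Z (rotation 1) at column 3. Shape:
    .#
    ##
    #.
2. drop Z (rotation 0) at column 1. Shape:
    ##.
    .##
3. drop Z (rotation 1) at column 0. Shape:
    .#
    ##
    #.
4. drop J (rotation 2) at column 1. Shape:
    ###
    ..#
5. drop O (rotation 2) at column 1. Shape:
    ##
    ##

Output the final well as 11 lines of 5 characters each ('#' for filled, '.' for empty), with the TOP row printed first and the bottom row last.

Drop 1: Z rot1 at col 3 lands with bottom-row=0; cleared 0 line(s) (total 0); column heights now [0 0 0 2 3], max=3
Drop 2: Z rot0 at col 1 lands with bottom-row=2; cleared 0 line(s) (total 0); column heights now [0 4 4 3 3], max=4
Drop 3: Z rot1 at col 0 lands with bottom-row=3; cleared 0 line(s) (total 0); column heights now [5 6 4 3 3], max=6
Drop 4: J rot2 at col 1 lands with bottom-row=5; cleared 0 line(s) (total 0); column heights now [5 7 7 7 3], max=7
Drop 5: O rot2 at col 1 lands with bottom-row=7; cleared 0 line(s) (total 0); column heights now [5 9 9 7 3], max=9

Answer: .....
.....
.##..
.##..
.###.
.#.#.
##...
###..
..###
...##
...#.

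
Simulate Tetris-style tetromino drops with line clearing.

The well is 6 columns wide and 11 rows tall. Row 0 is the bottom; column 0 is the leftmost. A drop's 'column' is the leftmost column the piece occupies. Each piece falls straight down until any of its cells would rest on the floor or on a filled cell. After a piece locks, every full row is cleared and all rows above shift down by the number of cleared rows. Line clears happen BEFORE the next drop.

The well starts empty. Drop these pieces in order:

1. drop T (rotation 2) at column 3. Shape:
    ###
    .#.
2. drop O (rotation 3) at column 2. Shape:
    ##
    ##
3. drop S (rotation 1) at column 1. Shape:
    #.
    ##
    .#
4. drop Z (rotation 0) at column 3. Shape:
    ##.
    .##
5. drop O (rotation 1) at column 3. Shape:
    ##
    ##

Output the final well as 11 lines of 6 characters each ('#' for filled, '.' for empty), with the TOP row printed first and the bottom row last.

Answer: ......
......
......
......
.#.##.
.####.
..###.
..####
..##..
...###
....#.

Derivation:
Drop 1: T rot2 at col 3 lands with bottom-row=0; cleared 0 line(s) (total 0); column heights now [0 0 0 2 2 2], max=2
Drop 2: O rot3 at col 2 lands with bottom-row=2; cleared 0 line(s) (total 0); column heights now [0 0 4 4 2 2], max=4
Drop 3: S rot1 at col 1 lands with bottom-row=4; cleared 0 line(s) (total 0); column heights now [0 7 6 4 2 2], max=7
Drop 4: Z rot0 at col 3 lands with bottom-row=3; cleared 0 line(s) (total 0); column heights now [0 7 6 5 5 4], max=7
Drop 5: O rot1 at col 3 lands with bottom-row=5; cleared 0 line(s) (total 0); column heights now [0 7 6 7 7 4], max=7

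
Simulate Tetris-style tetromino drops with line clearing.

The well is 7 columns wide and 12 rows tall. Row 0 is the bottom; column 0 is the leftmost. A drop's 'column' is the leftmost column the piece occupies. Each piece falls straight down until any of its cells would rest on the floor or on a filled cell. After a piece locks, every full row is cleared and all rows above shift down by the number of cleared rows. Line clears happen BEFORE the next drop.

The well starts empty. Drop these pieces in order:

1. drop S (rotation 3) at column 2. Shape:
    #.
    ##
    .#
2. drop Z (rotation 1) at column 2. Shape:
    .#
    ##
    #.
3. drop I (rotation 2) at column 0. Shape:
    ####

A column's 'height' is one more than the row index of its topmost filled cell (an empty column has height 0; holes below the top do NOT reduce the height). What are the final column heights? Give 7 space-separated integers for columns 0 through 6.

Drop 1: S rot3 at col 2 lands with bottom-row=0; cleared 0 line(s) (total 0); column heights now [0 0 3 2 0 0 0], max=3
Drop 2: Z rot1 at col 2 lands with bottom-row=3; cleared 0 line(s) (total 0); column heights now [0 0 5 6 0 0 0], max=6
Drop 3: I rot2 at col 0 lands with bottom-row=6; cleared 0 line(s) (total 0); column heights now [7 7 7 7 0 0 0], max=7

Answer: 7 7 7 7 0 0 0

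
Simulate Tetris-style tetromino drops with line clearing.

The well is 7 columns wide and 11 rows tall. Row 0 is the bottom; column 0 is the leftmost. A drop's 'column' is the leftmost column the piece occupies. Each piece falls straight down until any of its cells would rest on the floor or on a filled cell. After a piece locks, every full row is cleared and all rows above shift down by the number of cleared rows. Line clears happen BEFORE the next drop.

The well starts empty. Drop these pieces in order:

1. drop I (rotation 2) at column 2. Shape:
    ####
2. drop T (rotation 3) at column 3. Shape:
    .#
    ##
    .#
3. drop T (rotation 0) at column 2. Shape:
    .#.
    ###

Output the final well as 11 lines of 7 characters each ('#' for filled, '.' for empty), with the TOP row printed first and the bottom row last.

Drop 1: I rot2 at col 2 lands with bottom-row=0; cleared 0 line(s) (total 0); column heights now [0 0 1 1 1 1 0], max=1
Drop 2: T rot3 at col 3 lands with bottom-row=1; cleared 0 line(s) (total 0); column heights now [0 0 1 3 4 1 0], max=4
Drop 3: T rot0 at col 2 lands with bottom-row=4; cleared 0 line(s) (total 0); column heights now [0 0 5 6 5 1 0], max=6

Answer: .......
.......
.......
.......
.......
...#...
..###..
....#..
...##..
....#..
..####.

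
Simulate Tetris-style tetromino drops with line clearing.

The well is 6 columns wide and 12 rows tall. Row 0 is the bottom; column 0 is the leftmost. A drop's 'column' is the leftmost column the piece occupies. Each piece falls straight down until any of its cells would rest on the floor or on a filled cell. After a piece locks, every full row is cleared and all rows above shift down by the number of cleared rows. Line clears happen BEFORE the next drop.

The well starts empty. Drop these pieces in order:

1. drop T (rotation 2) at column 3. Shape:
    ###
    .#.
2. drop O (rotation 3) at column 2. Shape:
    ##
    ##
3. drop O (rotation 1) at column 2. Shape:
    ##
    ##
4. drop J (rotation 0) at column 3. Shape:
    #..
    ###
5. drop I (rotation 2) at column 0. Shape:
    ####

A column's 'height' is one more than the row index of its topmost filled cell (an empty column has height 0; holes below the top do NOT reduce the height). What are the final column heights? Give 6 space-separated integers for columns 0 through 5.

Answer: 9 9 9 9 7 7

Derivation:
Drop 1: T rot2 at col 3 lands with bottom-row=0; cleared 0 line(s) (total 0); column heights now [0 0 0 2 2 2], max=2
Drop 2: O rot3 at col 2 lands with bottom-row=2; cleared 0 line(s) (total 0); column heights now [0 0 4 4 2 2], max=4
Drop 3: O rot1 at col 2 lands with bottom-row=4; cleared 0 line(s) (total 0); column heights now [0 0 6 6 2 2], max=6
Drop 4: J rot0 at col 3 lands with bottom-row=6; cleared 0 line(s) (total 0); column heights now [0 0 6 8 7 7], max=8
Drop 5: I rot2 at col 0 lands with bottom-row=8; cleared 0 line(s) (total 0); column heights now [9 9 9 9 7 7], max=9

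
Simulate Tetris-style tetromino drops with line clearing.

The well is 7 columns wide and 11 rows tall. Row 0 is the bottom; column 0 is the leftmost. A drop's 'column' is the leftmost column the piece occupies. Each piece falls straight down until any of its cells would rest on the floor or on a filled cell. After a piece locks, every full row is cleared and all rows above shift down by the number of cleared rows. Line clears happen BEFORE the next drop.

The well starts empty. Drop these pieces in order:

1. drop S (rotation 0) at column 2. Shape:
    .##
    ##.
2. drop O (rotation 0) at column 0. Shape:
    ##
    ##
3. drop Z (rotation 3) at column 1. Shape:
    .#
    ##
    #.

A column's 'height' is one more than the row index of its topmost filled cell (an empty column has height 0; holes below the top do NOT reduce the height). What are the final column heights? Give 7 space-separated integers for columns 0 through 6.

Drop 1: S rot0 at col 2 lands with bottom-row=0; cleared 0 line(s) (total 0); column heights now [0 0 1 2 2 0 0], max=2
Drop 2: O rot0 at col 0 lands with bottom-row=0; cleared 0 line(s) (total 0); column heights now [2 2 1 2 2 0 0], max=2
Drop 3: Z rot3 at col 1 lands with bottom-row=2; cleared 0 line(s) (total 0); column heights now [2 4 5 2 2 0 0], max=5

Answer: 2 4 5 2 2 0 0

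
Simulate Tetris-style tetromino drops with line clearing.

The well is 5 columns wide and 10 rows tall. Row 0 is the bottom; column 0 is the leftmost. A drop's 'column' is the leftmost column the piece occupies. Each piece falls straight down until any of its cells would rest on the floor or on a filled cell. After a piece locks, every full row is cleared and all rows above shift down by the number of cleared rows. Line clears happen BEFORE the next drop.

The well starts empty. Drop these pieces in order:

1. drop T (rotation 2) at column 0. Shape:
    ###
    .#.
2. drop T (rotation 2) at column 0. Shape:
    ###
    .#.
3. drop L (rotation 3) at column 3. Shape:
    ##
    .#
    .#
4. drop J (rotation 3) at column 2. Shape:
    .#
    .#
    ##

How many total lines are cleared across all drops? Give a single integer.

Drop 1: T rot2 at col 0 lands with bottom-row=0; cleared 0 line(s) (total 0); column heights now [2 2 2 0 0], max=2
Drop 2: T rot2 at col 0 lands with bottom-row=2; cleared 0 line(s) (total 0); column heights now [4 4 4 0 0], max=4
Drop 3: L rot3 at col 3 lands with bottom-row=0; cleared 0 line(s) (total 0); column heights now [4 4 4 3 3], max=4
Drop 4: J rot3 at col 2 lands with bottom-row=4; cleared 0 line(s) (total 0); column heights now [4 4 5 7 3], max=7

Answer: 0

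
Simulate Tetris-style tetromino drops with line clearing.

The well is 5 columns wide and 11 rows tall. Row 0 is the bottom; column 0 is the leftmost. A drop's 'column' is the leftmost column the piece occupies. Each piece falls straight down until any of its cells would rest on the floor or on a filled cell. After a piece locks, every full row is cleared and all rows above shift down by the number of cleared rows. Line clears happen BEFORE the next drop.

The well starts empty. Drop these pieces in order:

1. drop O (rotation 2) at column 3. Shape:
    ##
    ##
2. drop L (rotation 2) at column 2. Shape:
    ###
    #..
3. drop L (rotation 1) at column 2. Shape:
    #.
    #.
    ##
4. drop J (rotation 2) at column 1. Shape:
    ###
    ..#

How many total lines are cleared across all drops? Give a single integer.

Answer: 0

Derivation:
Drop 1: O rot2 at col 3 lands with bottom-row=0; cleared 0 line(s) (total 0); column heights now [0 0 0 2 2], max=2
Drop 2: L rot2 at col 2 lands with bottom-row=1; cleared 0 line(s) (total 0); column heights now [0 0 3 3 3], max=3
Drop 3: L rot1 at col 2 lands with bottom-row=3; cleared 0 line(s) (total 0); column heights now [0 0 6 4 3], max=6
Drop 4: J rot2 at col 1 lands with bottom-row=5; cleared 0 line(s) (total 0); column heights now [0 7 7 7 3], max=7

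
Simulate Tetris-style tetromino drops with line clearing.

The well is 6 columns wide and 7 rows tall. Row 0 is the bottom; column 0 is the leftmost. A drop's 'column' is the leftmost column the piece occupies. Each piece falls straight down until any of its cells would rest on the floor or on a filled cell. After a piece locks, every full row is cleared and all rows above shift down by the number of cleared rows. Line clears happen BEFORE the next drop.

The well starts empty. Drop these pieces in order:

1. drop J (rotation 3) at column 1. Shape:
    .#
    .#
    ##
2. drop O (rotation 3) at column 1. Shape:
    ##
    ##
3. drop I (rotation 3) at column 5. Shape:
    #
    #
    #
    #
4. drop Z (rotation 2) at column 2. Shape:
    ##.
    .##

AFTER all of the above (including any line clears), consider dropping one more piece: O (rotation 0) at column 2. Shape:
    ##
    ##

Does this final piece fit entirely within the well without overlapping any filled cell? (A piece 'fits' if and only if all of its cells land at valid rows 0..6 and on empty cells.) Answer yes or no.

Answer: no

Derivation:
Drop 1: J rot3 at col 1 lands with bottom-row=0; cleared 0 line(s) (total 0); column heights now [0 1 3 0 0 0], max=3
Drop 2: O rot3 at col 1 lands with bottom-row=3; cleared 0 line(s) (total 0); column heights now [0 5 5 0 0 0], max=5
Drop 3: I rot3 at col 5 lands with bottom-row=0; cleared 0 line(s) (total 0); column heights now [0 5 5 0 0 4], max=5
Drop 4: Z rot2 at col 2 lands with bottom-row=4; cleared 0 line(s) (total 0); column heights now [0 5 6 6 5 4], max=6
Test piece O rot0 at col 2 (width 2): heights before test = [0 5 6 6 5 4]; fits = False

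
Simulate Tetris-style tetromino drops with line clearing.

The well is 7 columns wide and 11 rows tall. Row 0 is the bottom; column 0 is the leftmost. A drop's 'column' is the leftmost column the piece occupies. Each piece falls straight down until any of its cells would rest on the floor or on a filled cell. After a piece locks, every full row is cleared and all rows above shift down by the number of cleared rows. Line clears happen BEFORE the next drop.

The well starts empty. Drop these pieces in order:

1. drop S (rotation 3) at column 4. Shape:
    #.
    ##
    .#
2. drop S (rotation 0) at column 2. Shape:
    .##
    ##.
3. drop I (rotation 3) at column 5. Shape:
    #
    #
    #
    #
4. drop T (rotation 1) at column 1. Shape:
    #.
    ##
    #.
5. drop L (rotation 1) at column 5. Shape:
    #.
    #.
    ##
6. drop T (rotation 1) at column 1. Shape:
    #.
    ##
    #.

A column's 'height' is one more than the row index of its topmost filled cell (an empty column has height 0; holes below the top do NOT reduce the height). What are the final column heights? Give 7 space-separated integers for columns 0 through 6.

Answer: 0 8 7 4 4 9 7

Derivation:
Drop 1: S rot3 at col 4 lands with bottom-row=0; cleared 0 line(s) (total 0); column heights now [0 0 0 0 3 2 0], max=3
Drop 2: S rot0 at col 2 lands with bottom-row=2; cleared 0 line(s) (total 0); column heights now [0 0 3 4 4 2 0], max=4
Drop 3: I rot3 at col 5 lands with bottom-row=2; cleared 0 line(s) (total 0); column heights now [0 0 3 4 4 6 0], max=6
Drop 4: T rot1 at col 1 lands with bottom-row=2; cleared 0 line(s) (total 0); column heights now [0 5 4 4 4 6 0], max=6
Drop 5: L rot1 at col 5 lands with bottom-row=6; cleared 0 line(s) (total 0); column heights now [0 5 4 4 4 9 7], max=9
Drop 6: T rot1 at col 1 lands with bottom-row=5; cleared 0 line(s) (total 0); column heights now [0 8 7 4 4 9 7], max=9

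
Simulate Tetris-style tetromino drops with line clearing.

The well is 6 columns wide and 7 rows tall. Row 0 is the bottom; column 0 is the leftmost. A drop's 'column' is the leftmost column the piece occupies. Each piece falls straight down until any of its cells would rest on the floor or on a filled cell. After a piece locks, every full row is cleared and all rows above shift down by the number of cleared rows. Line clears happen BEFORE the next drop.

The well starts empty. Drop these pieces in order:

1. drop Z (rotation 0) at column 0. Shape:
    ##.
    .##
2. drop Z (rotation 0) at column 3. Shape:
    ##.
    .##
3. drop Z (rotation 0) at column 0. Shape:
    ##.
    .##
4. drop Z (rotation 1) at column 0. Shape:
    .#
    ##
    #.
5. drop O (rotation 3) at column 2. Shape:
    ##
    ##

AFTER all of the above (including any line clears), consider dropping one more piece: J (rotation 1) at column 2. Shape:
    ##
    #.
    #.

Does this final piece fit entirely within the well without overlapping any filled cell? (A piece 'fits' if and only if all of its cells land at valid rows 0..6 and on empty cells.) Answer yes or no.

Answer: no

Derivation:
Drop 1: Z rot0 at col 0 lands with bottom-row=0; cleared 0 line(s) (total 0); column heights now [2 2 1 0 0 0], max=2
Drop 2: Z rot0 at col 3 lands with bottom-row=0; cleared 0 line(s) (total 0); column heights now [2 2 1 2 2 1], max=2
Drop 3: Z rot0 at col 0 lands with bottom-row=2; cleared 0 line(s) (total 0); column heights now [4 4 3 2 2 1], max=4
Drop 4: Z rot1 at col 0 lands with bottom-row=4; cleared 0 line(s) (total 0); column heights now [6 7 3 2 2 1], max=7
Drop 5: O rot3 at col 2 lands with bottom-row=3; cleared 0 line(s) (total 0); column heights now [6 7 5 5 2 1], max=7
Test piece J rot1 at col 2 (width 2): heights before test = [6 7 5 5 2 1]; fits = False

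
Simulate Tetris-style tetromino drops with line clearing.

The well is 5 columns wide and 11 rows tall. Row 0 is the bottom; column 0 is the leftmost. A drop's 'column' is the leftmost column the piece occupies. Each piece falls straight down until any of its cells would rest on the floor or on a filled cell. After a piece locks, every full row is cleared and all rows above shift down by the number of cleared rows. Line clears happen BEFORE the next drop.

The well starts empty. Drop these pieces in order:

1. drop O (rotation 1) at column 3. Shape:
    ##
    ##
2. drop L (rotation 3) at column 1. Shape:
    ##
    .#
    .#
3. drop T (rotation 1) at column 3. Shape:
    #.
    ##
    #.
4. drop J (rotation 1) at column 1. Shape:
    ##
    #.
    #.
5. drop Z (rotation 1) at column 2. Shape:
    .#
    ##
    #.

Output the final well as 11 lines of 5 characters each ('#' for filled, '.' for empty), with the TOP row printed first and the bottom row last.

Answer: .....
.....
...#.
..##.
..#..
.##..
.#.#.
.#.##
.###.
..###
..###

Derivation:
Drop 1: O rot1 at col 3 lands with bottom-row=0; cleared 0 line(s) (total 0); column heights now [0 0 0 2 2], max=2
Drop 2: L rot3 at col 1 lands with bottom-row=0; cleared 0 line(s) (total 0); column heights now [0 3 3 2 2], max=3
Drop 3: T rot1 at col 3 lands with bottom-row=2; cleared 0 line(s) (total 0); column heights now [0 3 3 5 4], max=5
Drop 4: J rot1 at col 1 lands with bottom-row=3; cleared 0 line(s) (total 0); column heights now [0 6 6 5 4], max=6
Drop 5: Z rot1 at col 2 lands with bottom-row=6; cleared 0 line(s) (total 0); column heights now [0 6 8 9 4], max=9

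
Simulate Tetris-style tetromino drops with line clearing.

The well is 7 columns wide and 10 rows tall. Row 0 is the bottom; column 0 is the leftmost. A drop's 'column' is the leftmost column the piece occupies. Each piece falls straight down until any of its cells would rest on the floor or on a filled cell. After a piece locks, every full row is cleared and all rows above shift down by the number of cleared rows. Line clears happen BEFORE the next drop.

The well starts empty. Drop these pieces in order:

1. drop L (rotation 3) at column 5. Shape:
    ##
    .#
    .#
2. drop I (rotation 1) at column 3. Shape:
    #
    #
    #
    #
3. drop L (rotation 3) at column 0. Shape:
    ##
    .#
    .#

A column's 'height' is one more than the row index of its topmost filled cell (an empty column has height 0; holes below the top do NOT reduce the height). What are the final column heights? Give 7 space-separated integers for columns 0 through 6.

Drop 1: L rot3 at col 5 lands with bottom-row=0; cleared 0 line(s) (total 0); column heights now [0 0 0 0 0 3 3], max=3
Drop 2: I rot1 at col 3 lands with bottom-row=0; cleared 0 line(s) (total 0); column heights now [0 0 0 4 0 3 3], max=4
Drop 3: L rot3 at col 0 lands with bottom-row=0; cleared 0 line(s) (total 0); column heights now [3 3 0 4 0 3 3], max=4

Answer: 3 3 0 4 0 3 3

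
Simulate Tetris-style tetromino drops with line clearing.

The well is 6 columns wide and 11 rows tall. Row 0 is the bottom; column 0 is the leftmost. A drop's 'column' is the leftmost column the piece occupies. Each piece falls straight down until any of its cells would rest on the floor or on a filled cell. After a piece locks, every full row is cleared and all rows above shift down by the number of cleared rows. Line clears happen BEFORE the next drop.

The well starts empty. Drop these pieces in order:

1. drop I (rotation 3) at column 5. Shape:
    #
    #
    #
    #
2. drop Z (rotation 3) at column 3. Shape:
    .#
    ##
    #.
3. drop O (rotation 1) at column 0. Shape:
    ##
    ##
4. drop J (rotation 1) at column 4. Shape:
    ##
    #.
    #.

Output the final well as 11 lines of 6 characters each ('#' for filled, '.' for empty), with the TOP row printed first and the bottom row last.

Answer: ......
......
......
......
......
....##
....#.
....##
....##
##.###
##.#.#

Derivation:
Drop 1: I rot3 at col 5 lands with bottom-row=0; cleared 0 line(s) (total 0); column heights now [0 0 0 0 0 4], max=4
Drop 2: Z rot3 at col 3 lands with bottom-row=0; cleared 0 line(s) (total 0); column heights now [0 0 0 2 3 4], max=4
Drop 3: O rot1 at col 0 lands with bottom-row=0; cleared 0 line(s) (total 0); column heights now [2 2 0 2 3 4], max=4
Drop 4: J rot1 at col 4 lands with bottom-row=3; cleared 0 line(s) (total 0); column heights now [2 2 0 2 6 6], max=6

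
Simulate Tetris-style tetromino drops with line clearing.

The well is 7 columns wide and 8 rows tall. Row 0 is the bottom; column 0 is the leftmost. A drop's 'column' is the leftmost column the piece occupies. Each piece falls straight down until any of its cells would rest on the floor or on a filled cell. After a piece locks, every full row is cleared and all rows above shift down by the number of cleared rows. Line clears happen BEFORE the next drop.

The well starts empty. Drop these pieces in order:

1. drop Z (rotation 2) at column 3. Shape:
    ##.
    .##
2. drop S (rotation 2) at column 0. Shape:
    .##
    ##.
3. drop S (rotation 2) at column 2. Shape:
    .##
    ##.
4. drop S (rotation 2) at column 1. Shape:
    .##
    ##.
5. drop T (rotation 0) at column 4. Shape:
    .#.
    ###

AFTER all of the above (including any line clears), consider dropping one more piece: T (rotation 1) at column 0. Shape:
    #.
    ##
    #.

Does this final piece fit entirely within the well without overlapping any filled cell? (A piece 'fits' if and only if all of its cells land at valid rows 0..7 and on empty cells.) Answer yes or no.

Answer: yes

Derivation:
Drop 1: Z rot2 at col 3 lands with bottom-row=0; cleared 0 line(s) (total 0); column heights now [0 0 0 2 2 1 0], max=2
Drop 2: S rot2 at col 0 lands with bottom-row=0; cleared 0 line(s) (total 0); column heights now [1 2 2 2 2 1 0], max=2
Drop 3: S rot2 at col 2 lands with bottom-row=2; cleared 0 line(s) (total 0); column heights now [1 2 3 4 4 1 0], max=4
Drop 4: S rot2 at col 1 lands with bottom-row=3; cleared 0 line(s) (total 0); column heights now [1 4 5 5 4 1 0], max=5
Drop 5: T rot0 at col 4 lands with bottom-row=4; cleared 0 line(s) (total 0); column heights now [1 4 5 5 5 6 5], max=6
Test piece T rot1 at col 0 (width 2): heights before test = [1 4 5 5 5 6 5]; fits = True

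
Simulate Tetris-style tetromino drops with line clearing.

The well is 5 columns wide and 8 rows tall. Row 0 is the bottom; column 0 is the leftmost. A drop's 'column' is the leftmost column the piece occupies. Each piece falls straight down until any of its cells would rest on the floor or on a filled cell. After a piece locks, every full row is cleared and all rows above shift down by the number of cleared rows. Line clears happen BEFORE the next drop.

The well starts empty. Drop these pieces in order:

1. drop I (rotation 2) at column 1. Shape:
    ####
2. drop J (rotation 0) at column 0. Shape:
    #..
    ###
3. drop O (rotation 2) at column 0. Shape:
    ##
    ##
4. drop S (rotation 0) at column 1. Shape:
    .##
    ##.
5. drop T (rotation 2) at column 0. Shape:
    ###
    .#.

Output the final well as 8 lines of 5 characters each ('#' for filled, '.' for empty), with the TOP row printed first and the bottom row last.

Drop 1: I rot2 at col 1 lands with bottom-row=0; cleared 0 line(s) (total 0); column heights now [0 1 1 1 1], max=1
Drop 2: J rot0 at col 0 lands with bottom-row=1; cleared 0 line(s) (total 0); column heights now [3 2 2 1 1], max=3
Drop 3: O rot2 at col 0 lands with bottom-row=3; cleared 0 line(s) (total 0); column heights now [5 5 2 1 1], max=5
Drop 4: S rot0 at col 1 lands with bottom-row=5; cleared 0 line(s) (total 0); column heights now [5 6 7 7 1], max=7
Drop 5: T rot2 at col 0 lands with bottom-row=6; cleared 0 line(s) (total 0); column heights now [8 8 8 7 1], max=8

Answer: ###..
.###.
.##..
##...
##...
#....
###..
.####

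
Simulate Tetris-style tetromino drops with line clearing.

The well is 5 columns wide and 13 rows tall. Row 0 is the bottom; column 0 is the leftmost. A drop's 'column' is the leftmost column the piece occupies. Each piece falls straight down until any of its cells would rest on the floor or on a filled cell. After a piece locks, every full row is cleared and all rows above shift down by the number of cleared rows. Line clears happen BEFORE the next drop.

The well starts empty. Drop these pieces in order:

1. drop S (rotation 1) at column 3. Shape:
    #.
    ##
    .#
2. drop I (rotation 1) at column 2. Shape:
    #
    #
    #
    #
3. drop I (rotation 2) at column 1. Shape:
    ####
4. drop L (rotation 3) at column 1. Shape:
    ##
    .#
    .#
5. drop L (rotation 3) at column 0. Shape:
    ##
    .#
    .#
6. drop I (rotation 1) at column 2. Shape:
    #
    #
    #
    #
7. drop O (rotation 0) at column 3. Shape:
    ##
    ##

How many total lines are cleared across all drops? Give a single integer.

Drop 1: S rot1 at col 3 lands with bottom-row=0; cleared 0 line(s) (total 0); column heights now [0 0 0 3 2], max=3
Drop 2: I rot1 at col 2 lands with bottom-row=0; cleared 0 line(s) (total 0); column heights now [0 0 4 3 2], max=4
Drop 3: I rot2 at col 1 lands with bottom-row=4; cleared 0 line(s) (total 0); column heights now [0 5 5 5 5], max=5
Drop 4: L rot3 at col 1 lands with bottom-row=5; cleared 0 line(s) (total 0); column heights now [0 8 8 5 5], max=8
Drop 5: L rot3 at col 0 lands with bottom-row=8; cleared 0 line(s) (total 0); column heights now [11 11 8 5 5], max=11
Drop 6: I rot1 at col 2 lands with bottom-row=8; cleared 0 line(s) (total 0); column heights now [11 11 12 5 5], max=12
Drop 7: O rot0 at col 3 lands with bottom-row=5; cleared 0 line(s) (total 0); column heights now [11 11 12 7 7], max=12

Answer: 0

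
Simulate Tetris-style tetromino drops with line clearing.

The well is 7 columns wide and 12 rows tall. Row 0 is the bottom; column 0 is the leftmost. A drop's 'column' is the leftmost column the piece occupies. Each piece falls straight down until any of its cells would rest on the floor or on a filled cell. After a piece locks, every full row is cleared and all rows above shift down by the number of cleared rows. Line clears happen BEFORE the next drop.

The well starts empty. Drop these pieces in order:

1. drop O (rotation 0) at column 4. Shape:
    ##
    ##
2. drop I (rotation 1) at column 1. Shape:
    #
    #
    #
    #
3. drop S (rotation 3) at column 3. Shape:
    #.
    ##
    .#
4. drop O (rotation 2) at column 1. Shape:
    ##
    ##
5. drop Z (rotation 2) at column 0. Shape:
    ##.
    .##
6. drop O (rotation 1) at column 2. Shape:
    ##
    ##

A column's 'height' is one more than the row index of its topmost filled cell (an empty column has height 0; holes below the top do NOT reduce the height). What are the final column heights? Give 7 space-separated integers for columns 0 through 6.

Drop 1: O rot0 at col 4 lands with bottom-row=0; cleared 0 line(s) (total 0); column heights now [0 0 0 0 2 2 0], max=2
Drop 2: I rot1 at col 1 lands with bottom-row=0; cleared 0 line(s) (total 0); column heights now [0 4 0 0 2 2 0], max=4
Drop 3: S rot3 at col 3 lands with bottom-row=2; cleared 0 line(s) (total 0); column heights now [0 4 0 5 4 2 0], max=5
Drop 4: O rot2 at col 1 lands with bottom-row=4; cleared 0 line(s) (total 0); column heights now [0 6 6 5 4 2 0], max=6
Drop 5: Z rot2 at col 0 lands with bottom-row=6; cleared 0 line(s) (total 0); column heights now [8 8 7 5 4 2 0], max=8
Drop 6: O rot1 at col 2 lands with bottom-row=7; cleared 0 line(s) (total 0); column heights now [8 8 9 9 4 2 0], max=9

Answer: 8 8 9 9 4 2 0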